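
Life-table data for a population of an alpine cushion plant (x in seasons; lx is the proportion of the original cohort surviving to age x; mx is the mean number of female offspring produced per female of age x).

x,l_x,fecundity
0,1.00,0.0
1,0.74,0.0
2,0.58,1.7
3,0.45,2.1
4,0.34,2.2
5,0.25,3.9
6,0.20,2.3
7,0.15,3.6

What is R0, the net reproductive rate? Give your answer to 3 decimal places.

lx·mx by age: 0, 0, 0.986, 0.945, 0.748, 0.975, 0.46, 0.54
R0 = Σ lx·mx = 4.654 → 4.654

4.654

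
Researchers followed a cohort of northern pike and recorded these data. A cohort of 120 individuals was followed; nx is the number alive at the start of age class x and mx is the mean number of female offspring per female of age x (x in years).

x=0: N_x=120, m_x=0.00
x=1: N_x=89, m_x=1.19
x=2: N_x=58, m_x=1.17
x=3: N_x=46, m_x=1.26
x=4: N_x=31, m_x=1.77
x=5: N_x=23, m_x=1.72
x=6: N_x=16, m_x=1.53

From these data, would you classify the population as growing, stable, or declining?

lx = nx/n0 = nx/120: 1, 0.74167…, 0.48333…, 0.38333…, 0.25833…, 0.19167…, 0.13333…
R0 = Σ lx·mx = 0 + 0.882583… + 0.5655… + 0.483… + 0.45725… + 0.329667… + 0.204… = 2.922…
R0 > 1, so the population is growing.

growing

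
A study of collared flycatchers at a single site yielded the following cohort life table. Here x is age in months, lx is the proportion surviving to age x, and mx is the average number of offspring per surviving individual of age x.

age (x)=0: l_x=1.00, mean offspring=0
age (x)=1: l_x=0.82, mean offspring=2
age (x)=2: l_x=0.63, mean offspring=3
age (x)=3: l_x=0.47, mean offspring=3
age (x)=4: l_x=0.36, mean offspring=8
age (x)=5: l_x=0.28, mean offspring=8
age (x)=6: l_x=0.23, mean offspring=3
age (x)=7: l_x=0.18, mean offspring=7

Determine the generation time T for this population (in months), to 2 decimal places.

3.77

lx·mx: 0, 1.64, 1.89, 1.41, 2.88, 2.24, 0.69, 1.26 → R0 = 12.01
x·lx·mx: 0, 1.64, 3.78, 4.23, 11.52, 11.2, 4.14, 8.82 → Σ = 45.33
T = 45.33 / 12.01 = 3.774355… → 3.77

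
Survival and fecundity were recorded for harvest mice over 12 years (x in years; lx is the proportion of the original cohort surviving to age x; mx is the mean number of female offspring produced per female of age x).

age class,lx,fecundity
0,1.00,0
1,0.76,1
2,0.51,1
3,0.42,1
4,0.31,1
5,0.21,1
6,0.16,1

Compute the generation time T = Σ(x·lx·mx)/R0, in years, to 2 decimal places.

2.65

lx·mx: 0, 0.76, 0.51, 0.42, 0.31, 0.21, 0.16 → R0 = 2.37
x·lx·mx: 0, 0.76, 1.02, 1.26, 1.24, 1.05, 0.96 → Σ = 6.29
T = 6.29 / 2.37 = 2.654008… → 2.65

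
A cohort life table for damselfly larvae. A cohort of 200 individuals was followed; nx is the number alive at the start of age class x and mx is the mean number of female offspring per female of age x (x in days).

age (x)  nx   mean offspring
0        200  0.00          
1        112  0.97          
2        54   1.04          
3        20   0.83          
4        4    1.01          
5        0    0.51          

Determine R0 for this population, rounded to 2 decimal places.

0.93

lx = nx/n0 = nx/200: 1, 0.56, 0.27, 0.1, 0.02, 0
lx·mx by age: 0, 0.5432, 0.2808, 0.083, 0.0202, 0
R0 = Σ lx·mx = 0.9272 → 0.93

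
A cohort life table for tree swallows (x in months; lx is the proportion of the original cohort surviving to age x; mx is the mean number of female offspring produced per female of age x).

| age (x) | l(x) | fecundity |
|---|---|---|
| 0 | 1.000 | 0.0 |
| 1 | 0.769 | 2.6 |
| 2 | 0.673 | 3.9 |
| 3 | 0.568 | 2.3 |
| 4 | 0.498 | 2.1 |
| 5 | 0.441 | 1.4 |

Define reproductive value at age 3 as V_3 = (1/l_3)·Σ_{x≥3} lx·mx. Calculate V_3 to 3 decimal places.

lx·mx for x ≥ 3: 1.3064, 1.0458, 0.6174 → sum = 2.9696
V_3 = 2.9696 / l_3 = 2.9696 / 0.568 = 5.228169… → 5.228

5.228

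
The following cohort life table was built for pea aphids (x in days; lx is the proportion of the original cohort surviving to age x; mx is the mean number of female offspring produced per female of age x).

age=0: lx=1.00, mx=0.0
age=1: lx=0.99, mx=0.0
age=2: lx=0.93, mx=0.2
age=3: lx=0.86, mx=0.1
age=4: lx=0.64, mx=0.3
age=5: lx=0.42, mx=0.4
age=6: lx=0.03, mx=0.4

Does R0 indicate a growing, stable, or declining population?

declining

R0 = Σ lx·mx = 0 + 0 + 0.186 + 0.086 + 0.192 + 0.168 + 0.012 = 0.644
R0 < 1, so the population is declining.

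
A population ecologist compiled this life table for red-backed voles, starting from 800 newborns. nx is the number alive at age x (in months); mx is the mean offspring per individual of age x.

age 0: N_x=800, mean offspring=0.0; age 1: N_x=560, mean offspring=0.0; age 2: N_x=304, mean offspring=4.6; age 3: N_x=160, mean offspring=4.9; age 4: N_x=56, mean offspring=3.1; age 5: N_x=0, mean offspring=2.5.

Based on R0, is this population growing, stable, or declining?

lx = nx/n0 = nx/800: 1, 0.7, 0.38, 0.2, 0.07, 0
R0 = Σ lx·mx = 0 + 0 + 1.748 + 0.98 + 0.217 + 0 = 2.945
R0 > 1, so the population is growing.

growing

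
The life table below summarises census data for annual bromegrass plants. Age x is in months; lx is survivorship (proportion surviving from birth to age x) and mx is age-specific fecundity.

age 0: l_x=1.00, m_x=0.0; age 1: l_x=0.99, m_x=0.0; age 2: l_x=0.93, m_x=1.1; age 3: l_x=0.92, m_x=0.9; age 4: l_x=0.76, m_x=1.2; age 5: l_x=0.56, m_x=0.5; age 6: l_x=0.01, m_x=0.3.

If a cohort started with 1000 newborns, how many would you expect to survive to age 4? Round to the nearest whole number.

Expected survivors = N0 · l_4 = 1000 × 0.76 = 760 → 760

760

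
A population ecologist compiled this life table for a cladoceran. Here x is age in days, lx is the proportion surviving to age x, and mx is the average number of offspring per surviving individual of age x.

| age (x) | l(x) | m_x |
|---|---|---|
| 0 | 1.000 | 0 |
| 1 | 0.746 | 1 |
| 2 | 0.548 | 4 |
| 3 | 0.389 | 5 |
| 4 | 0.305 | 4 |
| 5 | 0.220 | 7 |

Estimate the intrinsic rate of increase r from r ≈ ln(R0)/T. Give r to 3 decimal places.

R0 = Σ lx·mx = 0 + 0.746 + 2.192 + 1.945 + 1.22 + 1.54 = 7.643
Σ x·lx·mx = 23.545; T = 23.545/7.643 = 3.0806…
r ≈ ln(R0)/T = ln(7.643)/3.0806… = 0.66019… → 0.660

0.660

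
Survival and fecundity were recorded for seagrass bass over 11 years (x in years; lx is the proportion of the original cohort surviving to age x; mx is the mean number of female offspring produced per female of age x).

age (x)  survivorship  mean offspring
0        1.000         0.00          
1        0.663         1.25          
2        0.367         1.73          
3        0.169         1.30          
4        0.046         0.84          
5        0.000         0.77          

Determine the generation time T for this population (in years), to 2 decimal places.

lx·mx: 0, 0.82875, 0.63491, 0.2197, 0.03864, 0 → R0 = 1.722
x·lx·mx: 0, 0.82875, 1.26982, 0.6591, 0.15456, 0 → Σ = 2.91223
T = 2.91223 / 1.722 = 1.69119… → 1.69

1.69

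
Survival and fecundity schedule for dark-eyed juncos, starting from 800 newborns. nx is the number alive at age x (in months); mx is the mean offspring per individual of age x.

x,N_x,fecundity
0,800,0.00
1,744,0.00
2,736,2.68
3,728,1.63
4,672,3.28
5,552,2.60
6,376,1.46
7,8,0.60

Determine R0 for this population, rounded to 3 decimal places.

9.190

lx = nx/n0 = nx/800: 1, 0.93, 0.92, 0.91, 0.84, 0.69, 0.47, 0.01
lx·mx by age: 0, 0, 2.4656, 1.4833, 2.7552, 1.794, 0.6862, 0.006
R0 = Σ lx·mx = 9.1903 → 9.190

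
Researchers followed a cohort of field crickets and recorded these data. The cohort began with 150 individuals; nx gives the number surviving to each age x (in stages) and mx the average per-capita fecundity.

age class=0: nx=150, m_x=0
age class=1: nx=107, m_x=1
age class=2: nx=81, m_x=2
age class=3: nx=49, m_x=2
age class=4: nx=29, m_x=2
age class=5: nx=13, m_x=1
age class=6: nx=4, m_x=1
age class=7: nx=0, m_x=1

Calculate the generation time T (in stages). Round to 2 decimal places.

2.37

lx = nx/n0 = nx/150: 1, 0.71333…, 0.54, 0.32667…, 0.19333…, 0.08667…, 0.02667…, 0
lx·mx: 0, 0.713333…, 1.08, 0.653333…, 0.386667…, 0.086667…, 0.026667…, 0 → R0 = 2.946667…
x·lx·mx: 0, 0.713333…, 2.16, 1.96…, 1.546667…, 0.433333…, 0.16…, 0 → Σ = 6.973333…
T = 6.973333… / 2.946667… = 2.366516… → 2.37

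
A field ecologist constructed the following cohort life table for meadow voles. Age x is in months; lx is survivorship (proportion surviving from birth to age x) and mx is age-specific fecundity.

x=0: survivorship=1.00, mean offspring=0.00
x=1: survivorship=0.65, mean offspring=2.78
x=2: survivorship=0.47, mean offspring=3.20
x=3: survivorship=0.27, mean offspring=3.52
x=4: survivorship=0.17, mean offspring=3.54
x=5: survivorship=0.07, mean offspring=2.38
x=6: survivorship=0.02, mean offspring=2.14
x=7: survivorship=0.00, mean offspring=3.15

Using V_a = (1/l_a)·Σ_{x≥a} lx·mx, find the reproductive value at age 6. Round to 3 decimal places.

2.140

lx·mx for x ≥ 6: 0.0428, 0 → sum = 0.0428
V_6 = 0.0428 / l_6 = 0.0428 / 0.02 = 2.14 → 2.140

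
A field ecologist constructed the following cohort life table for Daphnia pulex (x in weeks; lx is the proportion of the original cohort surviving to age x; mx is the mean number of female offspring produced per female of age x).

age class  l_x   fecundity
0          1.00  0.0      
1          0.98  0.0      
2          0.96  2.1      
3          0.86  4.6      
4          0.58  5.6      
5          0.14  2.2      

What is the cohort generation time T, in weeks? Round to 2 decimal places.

3.19

lx·mx: 0, 0, 2.016, 3.956, 3.248, 0.308 → R0 = 9.528
x·lx·mx: 0, 0, 4.032, 11.868, 12.992, 1.54 → Σ = 30.432
T = 30.432 / 9.528 = 3.193955… → 3.19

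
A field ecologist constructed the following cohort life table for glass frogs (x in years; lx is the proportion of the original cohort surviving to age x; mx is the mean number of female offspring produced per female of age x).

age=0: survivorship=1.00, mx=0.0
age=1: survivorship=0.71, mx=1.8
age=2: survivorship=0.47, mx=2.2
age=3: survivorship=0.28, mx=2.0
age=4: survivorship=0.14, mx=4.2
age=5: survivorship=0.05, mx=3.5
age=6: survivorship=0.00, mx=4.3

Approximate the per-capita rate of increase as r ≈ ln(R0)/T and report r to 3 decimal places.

R0 = Σ lx·mx = 0 + 1.278 + 1.034 + 0.56 + 0.588 + 0.175 + 0 = 3.635
Σ x·lx·mx = 8.253; T = 8.253/3.635 = 2.27043…
r ≈ ln(R0)/T = ln(3.635)/2.27043… = 0.56844… → 0.568

0.568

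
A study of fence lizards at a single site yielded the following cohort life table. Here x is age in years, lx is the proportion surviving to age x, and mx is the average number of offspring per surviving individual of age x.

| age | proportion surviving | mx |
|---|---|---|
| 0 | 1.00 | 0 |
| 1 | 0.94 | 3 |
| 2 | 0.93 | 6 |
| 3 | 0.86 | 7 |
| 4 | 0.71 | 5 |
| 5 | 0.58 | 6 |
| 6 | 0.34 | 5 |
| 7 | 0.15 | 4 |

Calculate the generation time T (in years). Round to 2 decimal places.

lx·mx: 0, 2.82, 5.58, 6.02, 3.55, 3.48, 1.7, 0.6 → R0 = 23.75
x·lx·mx: 0, 2.82, 11.16, 18.06, 14.2, 17.4, 10.2, 4.2 → Σ = 78.04
T = 78.04 / 23.75 = 3.285895… → 3.29

3.29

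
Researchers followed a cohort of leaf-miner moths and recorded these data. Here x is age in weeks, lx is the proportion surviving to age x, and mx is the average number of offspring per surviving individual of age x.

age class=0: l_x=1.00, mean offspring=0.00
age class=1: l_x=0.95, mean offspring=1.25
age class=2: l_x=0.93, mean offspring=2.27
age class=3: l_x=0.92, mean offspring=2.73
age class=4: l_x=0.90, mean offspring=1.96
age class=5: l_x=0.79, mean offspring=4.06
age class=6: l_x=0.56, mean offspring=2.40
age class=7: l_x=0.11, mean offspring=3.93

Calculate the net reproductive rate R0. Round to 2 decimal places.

12.56

lx·mx by age: 0, 1.1875, 2.1111, 2.5116, 1.764, 3.2074, 1.344, 0.4323
R0 = Σ lx·mx = 12.5579 → 12.56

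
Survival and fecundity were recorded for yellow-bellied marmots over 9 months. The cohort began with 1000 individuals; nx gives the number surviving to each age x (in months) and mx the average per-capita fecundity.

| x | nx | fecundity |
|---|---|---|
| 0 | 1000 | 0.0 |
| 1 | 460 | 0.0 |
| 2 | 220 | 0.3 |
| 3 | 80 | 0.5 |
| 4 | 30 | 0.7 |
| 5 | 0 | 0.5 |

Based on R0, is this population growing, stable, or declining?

lx = nx/n0 = nx/1000: 1, 0.46, 0.22, 0.08, 0.03, 0
R0 = Σ lx·mx = 0 + 0 + 0.066 + 0.04 + 0.021 + 0 = 0.127
R0 < 1, so the population is declining.

declining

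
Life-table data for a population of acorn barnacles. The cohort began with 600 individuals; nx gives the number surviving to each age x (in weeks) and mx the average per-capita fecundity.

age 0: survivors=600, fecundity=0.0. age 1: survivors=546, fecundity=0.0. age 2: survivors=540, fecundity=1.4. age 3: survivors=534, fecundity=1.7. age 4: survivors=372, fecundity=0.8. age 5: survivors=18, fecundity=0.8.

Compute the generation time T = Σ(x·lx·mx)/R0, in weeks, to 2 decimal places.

lx = nx/n0 = nx/600: 1, 0.91, 0.9, 0.89, 0.62, 0.03
lx·mx: 0, 0, 1.26, 1.513, 0.496, 0.024 → R0 = 3.293
x·lx·mx: 0, 0, 2.52, 4.539, 1.984, 0.12 → Σ = 9.163
T = 9.163 / 3.293 = 2.782569… → 2.78

2.78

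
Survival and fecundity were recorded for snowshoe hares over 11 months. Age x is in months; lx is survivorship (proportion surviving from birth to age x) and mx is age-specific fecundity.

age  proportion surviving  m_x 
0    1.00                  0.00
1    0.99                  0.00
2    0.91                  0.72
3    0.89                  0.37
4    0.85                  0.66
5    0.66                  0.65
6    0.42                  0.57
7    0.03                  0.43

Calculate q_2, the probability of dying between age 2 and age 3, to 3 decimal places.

0.022

q_2 = (l_2 − l_3) / l_2 = (0.91 − 0.89) / 0.91
     = 0.02 / 0.91 = 0.021978… → 0.022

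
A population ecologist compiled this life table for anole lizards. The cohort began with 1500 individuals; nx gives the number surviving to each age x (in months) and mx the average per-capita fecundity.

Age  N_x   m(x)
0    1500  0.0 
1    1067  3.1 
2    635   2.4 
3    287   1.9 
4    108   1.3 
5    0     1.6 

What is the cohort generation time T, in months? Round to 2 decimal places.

lx = nx/n0 = nx/1500: 1, 0.71133…, 0.42333…, 0.19133…, 0.072, 0
lx·mx: 0, 2.205133…, 1.016…, 0.363533…, 0.0936, 0 → R0 = 3.678267…
x·lx·mx: 0, 2.205133…, 2.032…, 1.0906…, 0.3744, 0 → Σ = 5.702133…
T = 5.702133… / 3.678267… = 1.550223… → 1.55

1.55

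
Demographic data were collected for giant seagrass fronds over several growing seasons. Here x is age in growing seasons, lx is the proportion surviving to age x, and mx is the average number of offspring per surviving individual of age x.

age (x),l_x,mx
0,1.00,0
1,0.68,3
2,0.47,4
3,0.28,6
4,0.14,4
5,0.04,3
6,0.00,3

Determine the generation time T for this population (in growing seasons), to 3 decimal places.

2.178

lx·mx: 0, 2.04, 1.88, 1.68, 0.56, 0.12, 0 → R0 = 6.28
x·lx·mx: 0, 2.04, 3.76, 5.04, 2.24, 0.6, 0 → Σ = 13.68
T = 13.68 / 6.28 = 2.178344… → 2.178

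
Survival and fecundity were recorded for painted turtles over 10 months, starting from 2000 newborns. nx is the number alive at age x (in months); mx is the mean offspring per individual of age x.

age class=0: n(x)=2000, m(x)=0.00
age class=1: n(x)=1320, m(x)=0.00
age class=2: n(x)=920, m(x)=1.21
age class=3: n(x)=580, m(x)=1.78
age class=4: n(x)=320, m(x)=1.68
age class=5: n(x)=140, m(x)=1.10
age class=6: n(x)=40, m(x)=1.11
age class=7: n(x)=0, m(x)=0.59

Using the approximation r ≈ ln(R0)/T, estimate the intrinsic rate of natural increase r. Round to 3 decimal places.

0.124

lx = nx/n0 = nx/2000: 1, 0.66, 0.46, 0.29, 0.16, 0.07, 0.02, 0
R0 = Σ lx·mx = 0 + 0 + 0.5566 + 0.5162 + 0.2688 + 0.077 + 0.0222 + 0 = 1.4408
Σ x·lx·mx = 4.2552; T = 4.2552/1.4408 = 2.95336…
r ≈ ln(R0)/T = ln(1.4408)/2.95336… = 0.12366… → 0.124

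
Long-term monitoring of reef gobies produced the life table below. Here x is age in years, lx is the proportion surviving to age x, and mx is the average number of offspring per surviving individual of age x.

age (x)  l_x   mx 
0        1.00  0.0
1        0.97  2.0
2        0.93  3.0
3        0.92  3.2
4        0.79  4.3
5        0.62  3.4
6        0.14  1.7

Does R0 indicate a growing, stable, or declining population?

growing

R0 = Σ lx·mx = 0 + 1.94 + 2.79 + 2.944 + 3.397 + 2.108 + 0.238 = 13.417
R0 > 1, so the population is growing.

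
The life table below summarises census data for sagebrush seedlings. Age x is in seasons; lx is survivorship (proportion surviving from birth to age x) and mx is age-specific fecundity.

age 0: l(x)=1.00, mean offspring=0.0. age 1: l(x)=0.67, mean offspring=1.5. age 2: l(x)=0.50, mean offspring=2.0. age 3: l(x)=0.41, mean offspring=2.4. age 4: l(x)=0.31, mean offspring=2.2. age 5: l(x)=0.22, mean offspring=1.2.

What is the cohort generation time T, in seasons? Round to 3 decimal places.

lx·mx: 0, 1.005, 1, 0.984, 0.682, 0.264 → R0 = 3.935
x·lx·mx: 0, 1.005, 2, 2.952, 2.728, 1.32 → Σ = 10.005
T = 10.005 / 3.935 = 2.542567… → 2.543

2.543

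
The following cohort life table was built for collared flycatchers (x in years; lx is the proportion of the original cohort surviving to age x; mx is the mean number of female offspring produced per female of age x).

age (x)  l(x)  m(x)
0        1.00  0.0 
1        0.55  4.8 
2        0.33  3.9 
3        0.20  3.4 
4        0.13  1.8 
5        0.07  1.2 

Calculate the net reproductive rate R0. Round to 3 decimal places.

4.925

lx·mx by age: 0, 2.64, 1.287, 0.68, 0.234, 0.084
R0 = Σ lx·mx = 4.925 → 4.925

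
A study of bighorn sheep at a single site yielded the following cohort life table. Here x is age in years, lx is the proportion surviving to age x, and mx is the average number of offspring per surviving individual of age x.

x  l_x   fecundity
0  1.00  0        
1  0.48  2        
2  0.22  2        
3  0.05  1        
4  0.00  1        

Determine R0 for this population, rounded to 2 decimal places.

lx·mx by age: 0, 0.96, 0.44, 0.05, 0
R0 = Σ lx·mx = 1.45 → 1.45

1.45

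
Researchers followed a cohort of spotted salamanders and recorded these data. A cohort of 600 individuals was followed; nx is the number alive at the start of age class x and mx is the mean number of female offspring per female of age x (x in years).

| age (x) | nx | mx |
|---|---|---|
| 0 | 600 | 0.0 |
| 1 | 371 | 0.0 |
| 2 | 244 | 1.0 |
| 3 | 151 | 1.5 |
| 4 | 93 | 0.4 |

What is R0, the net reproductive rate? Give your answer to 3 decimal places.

lx = nx/n0 = nx/600: 1, 0.61833…, 0.40667…, 0.25167…, 0.155
lx·mx by age: 0, 0, 0.406667…, 0.3775…, 0.062
R0 = Σ lx·mx = 0.846167… → 0.846

0.846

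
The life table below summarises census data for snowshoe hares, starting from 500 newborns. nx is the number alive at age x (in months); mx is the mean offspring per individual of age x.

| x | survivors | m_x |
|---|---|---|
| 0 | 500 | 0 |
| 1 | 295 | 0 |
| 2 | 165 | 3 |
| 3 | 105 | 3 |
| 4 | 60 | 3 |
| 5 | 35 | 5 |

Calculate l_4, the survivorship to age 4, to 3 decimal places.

0.120

l_4 = n_4/n_0 = 60/500 = 0.12 → 0.120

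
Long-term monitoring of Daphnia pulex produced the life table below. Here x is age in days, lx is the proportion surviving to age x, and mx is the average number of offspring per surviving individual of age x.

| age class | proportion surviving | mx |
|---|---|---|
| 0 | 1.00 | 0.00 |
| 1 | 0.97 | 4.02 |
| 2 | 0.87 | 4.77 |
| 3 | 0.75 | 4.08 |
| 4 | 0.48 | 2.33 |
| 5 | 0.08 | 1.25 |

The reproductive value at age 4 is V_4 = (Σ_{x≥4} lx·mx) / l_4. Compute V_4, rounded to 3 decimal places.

2.538

lx·mx for x ≥ 4: 1.1184, 0.1 → sum = 1.2184
V_4 = 1.2184 / l_4 = 1.2184 / 0.48 = 2.538333… → 2.538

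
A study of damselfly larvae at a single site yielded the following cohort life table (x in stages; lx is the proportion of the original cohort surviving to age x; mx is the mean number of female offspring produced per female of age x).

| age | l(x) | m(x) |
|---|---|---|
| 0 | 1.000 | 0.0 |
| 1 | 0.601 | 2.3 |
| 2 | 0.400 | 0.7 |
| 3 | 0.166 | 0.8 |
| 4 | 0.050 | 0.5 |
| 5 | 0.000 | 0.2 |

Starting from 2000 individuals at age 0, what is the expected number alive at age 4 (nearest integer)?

100

Expected survivors = N0 · l_4 = 2000 × 0.050 = 100 → 100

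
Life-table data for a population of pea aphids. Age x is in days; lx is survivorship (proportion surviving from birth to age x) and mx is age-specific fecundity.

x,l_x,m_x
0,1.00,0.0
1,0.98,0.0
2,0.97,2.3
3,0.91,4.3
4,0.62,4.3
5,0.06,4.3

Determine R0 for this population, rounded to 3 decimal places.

lx·mx by age: 0, 0, 2.231, 3.913, 2.666, 0.258
R0 = Σ lx·mx = 9.068 → 9.068

9.068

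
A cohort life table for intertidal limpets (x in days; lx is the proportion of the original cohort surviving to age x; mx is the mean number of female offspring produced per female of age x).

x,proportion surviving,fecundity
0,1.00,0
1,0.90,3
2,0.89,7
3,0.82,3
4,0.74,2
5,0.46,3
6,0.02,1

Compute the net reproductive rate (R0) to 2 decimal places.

14.27

lx·mx by age: 0, 2.7, 6.23, 2.46, 1.48, 1.38, 0.02
R0 = Σ lx·mx = 14.27 → 14.27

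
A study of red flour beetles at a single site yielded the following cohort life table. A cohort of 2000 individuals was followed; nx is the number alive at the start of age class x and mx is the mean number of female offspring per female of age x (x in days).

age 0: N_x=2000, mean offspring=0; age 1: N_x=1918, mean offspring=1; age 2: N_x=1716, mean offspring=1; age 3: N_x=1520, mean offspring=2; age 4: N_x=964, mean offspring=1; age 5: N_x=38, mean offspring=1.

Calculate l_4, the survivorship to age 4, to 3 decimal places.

l_4 = n_4/n_0 = 964/2000 = 0.482 → 0.482

0.482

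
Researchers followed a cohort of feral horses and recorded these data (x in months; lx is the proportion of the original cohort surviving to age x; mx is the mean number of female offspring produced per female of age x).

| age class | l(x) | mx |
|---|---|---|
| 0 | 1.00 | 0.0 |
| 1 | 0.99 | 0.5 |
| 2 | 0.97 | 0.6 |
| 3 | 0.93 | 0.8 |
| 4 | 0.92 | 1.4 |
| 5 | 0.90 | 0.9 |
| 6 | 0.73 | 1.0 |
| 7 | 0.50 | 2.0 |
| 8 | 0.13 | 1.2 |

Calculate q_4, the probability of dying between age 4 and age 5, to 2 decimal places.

q_4 = (l_4 − l_5) / l_4 = (0.92 − 0.9) / 0.92
     = 0.02 / 0.92 = 0.021739… → 0.02

0.02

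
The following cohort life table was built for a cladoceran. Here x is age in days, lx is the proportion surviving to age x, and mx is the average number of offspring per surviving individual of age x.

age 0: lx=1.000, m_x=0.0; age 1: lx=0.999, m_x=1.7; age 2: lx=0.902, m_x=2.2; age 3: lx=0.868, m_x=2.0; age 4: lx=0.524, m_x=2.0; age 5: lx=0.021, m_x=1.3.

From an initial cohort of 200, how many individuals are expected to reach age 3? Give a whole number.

174

Expected survivors = N0 · l_3 = 200 × 0.868 = 173.6 → 174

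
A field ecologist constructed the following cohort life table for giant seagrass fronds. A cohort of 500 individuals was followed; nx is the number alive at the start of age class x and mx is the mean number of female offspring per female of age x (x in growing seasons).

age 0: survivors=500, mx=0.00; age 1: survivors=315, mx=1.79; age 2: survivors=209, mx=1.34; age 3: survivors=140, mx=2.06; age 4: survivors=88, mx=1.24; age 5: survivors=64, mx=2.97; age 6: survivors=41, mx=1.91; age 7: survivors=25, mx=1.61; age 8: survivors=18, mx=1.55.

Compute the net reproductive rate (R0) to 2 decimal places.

3.16

lx = nx/n0 = nx/500: 1, 0.63, 0.418, 0.28, 0.176, 0.128, 0.082, 0.05, 0.036
lx·mx by age: 0, 1.1277, 0.56012, 0.5768, 0.21824, 0.38016, 0.15662, 0.0805, 0.0558
R0 = Σ lx·mx = 3.15594 → 3.16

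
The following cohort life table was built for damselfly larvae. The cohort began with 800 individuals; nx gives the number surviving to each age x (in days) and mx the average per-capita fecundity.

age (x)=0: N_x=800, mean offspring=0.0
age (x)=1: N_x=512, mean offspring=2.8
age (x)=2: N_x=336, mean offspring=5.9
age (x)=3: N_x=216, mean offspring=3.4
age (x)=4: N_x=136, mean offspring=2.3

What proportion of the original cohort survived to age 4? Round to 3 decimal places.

l_4 = n_4/n_0 = 136/800 = 0.17 → 0.170

0.170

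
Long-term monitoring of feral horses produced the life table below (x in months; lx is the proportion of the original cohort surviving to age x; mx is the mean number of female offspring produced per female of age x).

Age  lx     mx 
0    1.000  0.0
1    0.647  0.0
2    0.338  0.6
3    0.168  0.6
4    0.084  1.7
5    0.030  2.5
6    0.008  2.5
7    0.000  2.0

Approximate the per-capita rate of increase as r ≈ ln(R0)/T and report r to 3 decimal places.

-0.187

R0 = Σ lx·mx = 0 + 0 + 0.2028 + 0.1008 + 0.1428 + 0.075 + 0.02 + 0 = 0.5414
Σ x·lx·mx = 1.7742; T = 1.7742/0.5414 = 3.27706…
r ≈ ln(R0)/T = ln(0.5414)/3.27706… = -0.18724… → -0.187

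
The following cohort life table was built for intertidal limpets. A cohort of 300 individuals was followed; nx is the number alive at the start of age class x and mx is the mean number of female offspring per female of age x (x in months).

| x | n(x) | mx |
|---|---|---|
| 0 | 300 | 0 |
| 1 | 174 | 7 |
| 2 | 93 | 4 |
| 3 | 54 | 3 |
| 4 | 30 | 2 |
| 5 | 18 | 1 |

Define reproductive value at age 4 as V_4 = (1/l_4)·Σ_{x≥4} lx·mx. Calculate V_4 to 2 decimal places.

2.60

lx = nx/n0 = nx/300: 1, 0.58, 0.31, 0.18, 0.1, 0.06
lx·mx for x ≥ 4: 0.2, 0.06 → sum = 0.26
V_4 = 0.26 / l_4 = 0.26 / 0.1 = 2.6 → 2.60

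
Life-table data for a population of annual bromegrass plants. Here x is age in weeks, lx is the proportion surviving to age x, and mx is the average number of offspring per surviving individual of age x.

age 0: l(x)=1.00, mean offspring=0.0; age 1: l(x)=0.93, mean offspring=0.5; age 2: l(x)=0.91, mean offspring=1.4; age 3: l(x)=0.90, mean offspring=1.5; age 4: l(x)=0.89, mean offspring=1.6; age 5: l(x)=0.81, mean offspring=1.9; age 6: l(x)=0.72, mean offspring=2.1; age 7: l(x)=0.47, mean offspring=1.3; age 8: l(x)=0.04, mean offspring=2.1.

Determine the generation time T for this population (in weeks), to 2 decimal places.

lx·mx: 0, 0.465, 1.274, 1.35, 1.424, 1.539, 1.512, 0.611, 0.084 → R0 = 8.259
x·lx·mx: 0, 0.465, 2.548, 4.05, 5.696, 7.695, 9.072, 4.277, 0.672 → Σ = 34.475
T = 34.475 / 8.259 = 4.174234… → 4.17

4.17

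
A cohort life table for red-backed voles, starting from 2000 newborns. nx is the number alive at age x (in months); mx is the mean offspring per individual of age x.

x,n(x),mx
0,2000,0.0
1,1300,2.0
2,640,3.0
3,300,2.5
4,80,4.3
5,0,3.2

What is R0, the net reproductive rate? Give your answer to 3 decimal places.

2.807

lx = nx/n0 = nx/2000: 1, 0.65, 0.32, 0.15, 0.04, 0
lx·mx by age: 0, 1.3, 0.96, 0.375, 0.172, 0
R0 = Σ lx·mx = 2.807 → 2.807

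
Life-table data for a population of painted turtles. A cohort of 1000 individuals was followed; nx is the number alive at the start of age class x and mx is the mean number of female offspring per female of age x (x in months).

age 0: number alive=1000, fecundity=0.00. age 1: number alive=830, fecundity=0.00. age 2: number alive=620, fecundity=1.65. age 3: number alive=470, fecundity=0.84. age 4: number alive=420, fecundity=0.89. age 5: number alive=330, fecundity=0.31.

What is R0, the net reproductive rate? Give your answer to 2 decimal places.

1.89

lx = nx/n0 = nx/1000: 1, 0.83, 0.62, 0.47, 0.42, 0.33
lx·mx by age: 0, 0, 1.023, 0.3948, 0.3738, 0.1023
R0 = Σ lx·mx = 1.8939 → 1.89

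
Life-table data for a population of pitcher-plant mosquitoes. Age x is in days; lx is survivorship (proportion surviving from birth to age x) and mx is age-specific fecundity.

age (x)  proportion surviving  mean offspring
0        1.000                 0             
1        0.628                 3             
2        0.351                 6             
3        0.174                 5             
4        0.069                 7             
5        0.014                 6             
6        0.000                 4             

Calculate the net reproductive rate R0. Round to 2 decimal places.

lx·mx by age: 0, 1.884, 2.106, 0.87, 0.483, 0.084, 0
R0 = Σ lx·mx = 5.427 → 5.43

5.43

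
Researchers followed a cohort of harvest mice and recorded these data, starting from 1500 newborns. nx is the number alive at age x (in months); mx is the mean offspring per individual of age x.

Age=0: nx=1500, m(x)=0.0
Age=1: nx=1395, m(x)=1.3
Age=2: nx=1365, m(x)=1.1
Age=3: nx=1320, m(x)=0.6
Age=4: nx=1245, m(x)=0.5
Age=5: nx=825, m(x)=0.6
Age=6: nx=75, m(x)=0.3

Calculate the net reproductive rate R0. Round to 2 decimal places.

lx = nx/n0 = nx/1500: 1, 0.93, 0.91, 0.88, 0.83, 0.55, 0.05
lx·mx by age: 0, 1.209, 1.001, 0.528, 0.415, 0.33, 0.015
R0 = Σ lx·mx = 3.498 → 3.50

3.50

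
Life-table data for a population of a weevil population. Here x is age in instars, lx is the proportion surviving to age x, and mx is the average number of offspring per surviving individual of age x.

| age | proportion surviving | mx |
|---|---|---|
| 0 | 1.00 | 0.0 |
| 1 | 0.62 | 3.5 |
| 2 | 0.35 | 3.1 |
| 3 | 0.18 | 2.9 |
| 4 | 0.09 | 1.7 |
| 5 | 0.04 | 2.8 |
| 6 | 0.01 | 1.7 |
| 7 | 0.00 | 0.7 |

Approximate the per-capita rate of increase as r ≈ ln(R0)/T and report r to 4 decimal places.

R0 = Σ lx·mx = 0 + 2.17 + 1.085 + 0.522 + 0.153 + 0.112 + 0.017 + 0 = 4.059
Σ x·lx·mx = 7.18; T = 7.18/4.059 = 1.76891…
r ≈ ln(R0)/T = ln(4.059)/1.76891… = 0.791978… → 0.7920

0.7920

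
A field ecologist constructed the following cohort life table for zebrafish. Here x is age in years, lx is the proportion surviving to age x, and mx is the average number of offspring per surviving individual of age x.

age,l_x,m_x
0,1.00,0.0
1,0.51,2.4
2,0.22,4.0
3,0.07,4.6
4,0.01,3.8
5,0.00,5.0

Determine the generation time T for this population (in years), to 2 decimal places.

1.66

lx·mx: 0, 1.224, 0.88, 0.322, 0.038, 0 → R0 = 2.464
x·lx·mx: 0, 1.224, 1.76, 0.966, 0.152, 0 → Σ = 4.102
T = 4.102 / 2.464 = 1.664773… → 1.66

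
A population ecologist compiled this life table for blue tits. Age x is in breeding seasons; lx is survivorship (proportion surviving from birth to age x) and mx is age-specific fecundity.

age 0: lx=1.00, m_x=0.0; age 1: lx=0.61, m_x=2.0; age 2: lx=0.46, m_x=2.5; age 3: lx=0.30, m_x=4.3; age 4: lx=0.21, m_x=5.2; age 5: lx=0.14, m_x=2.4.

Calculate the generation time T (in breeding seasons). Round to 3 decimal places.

2.641

lx·mx: 0, 1.22, 1.15, 1.29, 1.092, 0.336 → R0 = 5.088
x·lx·mx: 0, 1.22, 2.3, 3.87, 4.368, 1.68 → Σ = 13.438
T = 13.438 / 5.088 = 2.641116… → 2.641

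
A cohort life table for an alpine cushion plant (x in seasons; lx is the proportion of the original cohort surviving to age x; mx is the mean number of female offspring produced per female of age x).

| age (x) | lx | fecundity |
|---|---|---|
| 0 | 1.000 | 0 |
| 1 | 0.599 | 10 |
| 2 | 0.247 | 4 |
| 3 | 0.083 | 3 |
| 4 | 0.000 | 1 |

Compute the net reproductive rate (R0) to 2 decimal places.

lx·mx by age: 0, 5.99, 0.988, 0.249, 0
R0 = Σ lx·mx = 7.227 → 7.23

7.23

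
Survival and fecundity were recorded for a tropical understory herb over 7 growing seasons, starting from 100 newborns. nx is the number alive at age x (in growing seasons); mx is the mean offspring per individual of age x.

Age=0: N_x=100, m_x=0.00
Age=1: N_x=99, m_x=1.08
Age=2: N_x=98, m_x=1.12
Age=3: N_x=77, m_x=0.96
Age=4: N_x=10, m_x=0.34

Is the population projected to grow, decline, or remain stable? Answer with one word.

growing

lx = nx/n0 = nx/100: 1, 0.99, 0.98, 0.77, 0.1
R0 = Σ lx·mx = 0 + 1.0692 + 1.0976 + 0.7392 + 0.034 = 2.94
R0 > 1, so the population is growing.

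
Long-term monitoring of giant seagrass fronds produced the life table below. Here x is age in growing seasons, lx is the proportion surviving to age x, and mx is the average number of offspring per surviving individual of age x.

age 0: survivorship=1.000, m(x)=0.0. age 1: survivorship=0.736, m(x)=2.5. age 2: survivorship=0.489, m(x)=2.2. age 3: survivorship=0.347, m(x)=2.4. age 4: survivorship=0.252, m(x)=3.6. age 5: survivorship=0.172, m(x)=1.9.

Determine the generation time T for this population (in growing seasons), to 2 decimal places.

2.36

lx·mx: 0, 1.84, 1.0758, 0.8328, 0.9072, 0.3268 → R0 = 4.9826
x·lx·mx: 0, 1.84, 2.1516, 2.4984, 3.6288, 1.634 → Σ = 11.7528
T = 11.7528 / 4.9826 = 2.358769… → 2.36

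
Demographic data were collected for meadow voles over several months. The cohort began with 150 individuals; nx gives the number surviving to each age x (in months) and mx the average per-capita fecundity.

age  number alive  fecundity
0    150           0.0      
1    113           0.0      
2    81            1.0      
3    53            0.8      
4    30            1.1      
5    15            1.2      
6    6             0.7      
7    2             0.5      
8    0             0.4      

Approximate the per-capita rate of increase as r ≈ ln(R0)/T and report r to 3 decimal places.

0.060

lx = nx/n0 = nx/150: 1, 0.75333…, 0.54, 0.35333…, 0.2, 0.1, 0.04, 0.01333…, 0
R0 = Σ lx·mx = 0 + 0 + 0.54 + 0.28267… + 0.22 + 0.12 + 0.028 + 0.00667… + 0 = 1.197333…
Σ x·lx·mx = 3.622667…; T = 3.622667…/1.197333… = 3.02561…
r ≈ ln(R0)/T = ln(1.197333…)/3.02561… = 0.05952… → 0.060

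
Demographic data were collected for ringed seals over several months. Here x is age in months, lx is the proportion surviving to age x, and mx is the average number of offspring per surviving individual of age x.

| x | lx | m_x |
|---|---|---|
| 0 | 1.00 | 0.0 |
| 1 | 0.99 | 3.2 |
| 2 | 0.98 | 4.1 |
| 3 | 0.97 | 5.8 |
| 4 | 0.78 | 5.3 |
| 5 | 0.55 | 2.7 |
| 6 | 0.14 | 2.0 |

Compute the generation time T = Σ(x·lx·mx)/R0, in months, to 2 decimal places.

2.87

lx·mx: 0, 3.168, 4.018, 5.626, 4.134, 1.485, 0.28 → R0 = 18.711
x·lx·mx: 0, 3.168, 8.036, 16.878, 16.536, 7.425, 1.68 → Σ = 53.723
T = 53.723 / 18.711 = 2.871199… → 2.87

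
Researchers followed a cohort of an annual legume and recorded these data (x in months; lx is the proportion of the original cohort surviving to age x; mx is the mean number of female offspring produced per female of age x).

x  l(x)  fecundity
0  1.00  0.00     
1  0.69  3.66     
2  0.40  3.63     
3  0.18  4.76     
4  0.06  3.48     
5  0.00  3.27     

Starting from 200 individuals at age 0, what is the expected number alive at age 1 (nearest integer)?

138

Expected survivors = N0 · l_1 = 200 × 0.69 = 138 → 138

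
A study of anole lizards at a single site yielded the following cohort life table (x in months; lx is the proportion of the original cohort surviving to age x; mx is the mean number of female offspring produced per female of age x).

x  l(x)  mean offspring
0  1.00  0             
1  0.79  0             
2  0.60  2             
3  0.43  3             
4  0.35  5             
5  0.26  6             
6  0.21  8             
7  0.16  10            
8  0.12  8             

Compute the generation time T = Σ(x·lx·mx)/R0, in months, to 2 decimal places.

lx·mx: 0, 0, 1.2, 1.29, 1.75, 1.56, 1.68, 1.6, 0.96 → R0 = 10.04
x·lx·mx: 0, 0, 2.4, 3.87, 7, 7.8, 10.08, 11.2, 7.68 → Σ = 50.03
T = 50.03 / 10.04 = 4.983068… → 4.98

4.98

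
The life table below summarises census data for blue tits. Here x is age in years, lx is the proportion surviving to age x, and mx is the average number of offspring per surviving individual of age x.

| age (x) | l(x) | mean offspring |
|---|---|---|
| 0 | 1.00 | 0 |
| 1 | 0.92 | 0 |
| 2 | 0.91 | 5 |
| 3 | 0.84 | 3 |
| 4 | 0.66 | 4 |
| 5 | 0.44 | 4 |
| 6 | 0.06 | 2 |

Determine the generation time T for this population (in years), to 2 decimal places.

3.17

lx·mx: 0, 0, 4.55, 2.52, 2.64, 1.76, 0.12 → R0 = 11.59
x·lx·mx: 0, 0, 9.1, 7.56, 10.56, 8.8, 0.72 → Σ = 36.74
T = 36.74 / 11.59 = 3.169974… → 3.17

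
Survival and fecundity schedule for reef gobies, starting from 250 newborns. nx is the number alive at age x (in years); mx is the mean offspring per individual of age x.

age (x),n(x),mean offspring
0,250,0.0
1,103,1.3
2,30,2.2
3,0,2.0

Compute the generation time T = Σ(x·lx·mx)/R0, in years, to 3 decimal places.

1.330

lx = nx/n0 = nx/250: 1, 0.412, 0.12, 0
lx·mx: 0, 0.5356, 0.264, 0 → R0 = 0.7996
x·lx·mx: 0, 0.5356, 0.528, 0 → Σ = 1.0636
T = 1.0636 / 0.7996 = 1.330165… → 1.330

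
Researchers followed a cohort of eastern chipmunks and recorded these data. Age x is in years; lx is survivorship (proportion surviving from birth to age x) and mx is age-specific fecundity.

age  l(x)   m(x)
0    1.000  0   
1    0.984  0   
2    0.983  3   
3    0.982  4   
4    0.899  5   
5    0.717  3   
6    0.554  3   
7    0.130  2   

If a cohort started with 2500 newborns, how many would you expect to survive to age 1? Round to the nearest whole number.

2460

Expected survivors = N0 · l_1 = 2500 × 0.984 = 2460 → 2460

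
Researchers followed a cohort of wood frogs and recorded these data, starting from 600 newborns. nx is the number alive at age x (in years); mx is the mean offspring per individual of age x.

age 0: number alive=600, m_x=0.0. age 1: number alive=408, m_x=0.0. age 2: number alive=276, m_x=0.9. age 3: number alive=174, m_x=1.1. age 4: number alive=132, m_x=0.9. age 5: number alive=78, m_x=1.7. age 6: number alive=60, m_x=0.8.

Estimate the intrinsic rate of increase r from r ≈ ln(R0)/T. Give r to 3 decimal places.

0.062

lx = nx/n0 = nx/600: 1, 0.68, 0.46, 0.29, 0.22, 0.13, 0.1
R0 = Σ lx·mx = 0 + 0 + 0.414 + 0.319 + 0.198 + 0.221 + 0.08 = 1.232
Σ x·lx·mx = 4.162; T = 4.162/1.232 = 3.37825…
r ≈ ln(R0)/T = ln(1.232)/3.37825… = 0.06176… → 0.062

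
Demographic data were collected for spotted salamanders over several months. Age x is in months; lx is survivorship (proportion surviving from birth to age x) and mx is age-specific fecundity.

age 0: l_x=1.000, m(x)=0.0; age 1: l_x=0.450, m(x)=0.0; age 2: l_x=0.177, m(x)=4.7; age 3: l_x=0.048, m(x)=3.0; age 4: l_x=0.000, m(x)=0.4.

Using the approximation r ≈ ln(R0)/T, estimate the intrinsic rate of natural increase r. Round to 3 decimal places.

R0 = Σ lx·mx = 0 + 0 + 0.8319 + 0.144 + 0 = 0.9759
Σ x·lx·mx = 2.0958; T = 2.0958/0.9759 = 2.14756…
r ≈ ln(R0)/T = ln(0.9759)/2.14756… = -0.01136… → -0.011

-0.011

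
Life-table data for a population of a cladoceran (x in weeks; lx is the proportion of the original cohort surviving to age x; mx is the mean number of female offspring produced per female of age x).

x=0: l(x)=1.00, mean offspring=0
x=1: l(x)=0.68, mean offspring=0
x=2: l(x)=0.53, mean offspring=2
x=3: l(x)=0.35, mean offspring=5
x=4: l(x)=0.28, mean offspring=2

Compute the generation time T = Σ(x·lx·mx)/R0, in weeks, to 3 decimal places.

lx·mx: 0, 0, 1.06, 1.75, 0.56 → R0 = 3.37
x·lx·mx: 0, 0, 2.12, 5.25, 2.24 → Σ = 9.61
T = 9.61 / 3.37 = 2.851632… → 2.852

2.852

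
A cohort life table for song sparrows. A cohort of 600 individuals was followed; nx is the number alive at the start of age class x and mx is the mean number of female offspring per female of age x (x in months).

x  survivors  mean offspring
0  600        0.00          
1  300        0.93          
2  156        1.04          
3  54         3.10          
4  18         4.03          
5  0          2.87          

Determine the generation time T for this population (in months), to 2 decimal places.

lx = nx/n0 = nx/600: 1, 0.5, 0.26, 0.09, 0.03, 0
lx·mx: 0, 0.465, 0.2704, 0.279, 0.1209, 0 → R0 = 1.1353
x·lx·mx: 0, 0.465, 0.5408, 0.837, 0.4836, 0 → Σ = 2.3264
T = 2.3264 / 1.1353 = 2.04915… → 2.05

2.05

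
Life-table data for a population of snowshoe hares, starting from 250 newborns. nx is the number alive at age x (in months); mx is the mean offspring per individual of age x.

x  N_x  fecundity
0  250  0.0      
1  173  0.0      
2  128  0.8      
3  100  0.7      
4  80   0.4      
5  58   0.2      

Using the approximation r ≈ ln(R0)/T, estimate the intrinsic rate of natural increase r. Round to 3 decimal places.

lx = nx/n0 = nx/250: 1, 0.692, 0.512, 0.4, 0.32, 0.232
R0 = Σ lx·mx = 0 + 0 + 0.4096 + 0.28 + 0.128 + 0.0464 = 0.864
Σ x·lx·mx = 2.4032; T = 2.4032/0.864 = 2.78148…
r ≈ ln(R0)/T = ln(0.864)/2.78148… = -0.05256… → -0.053

-0.053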